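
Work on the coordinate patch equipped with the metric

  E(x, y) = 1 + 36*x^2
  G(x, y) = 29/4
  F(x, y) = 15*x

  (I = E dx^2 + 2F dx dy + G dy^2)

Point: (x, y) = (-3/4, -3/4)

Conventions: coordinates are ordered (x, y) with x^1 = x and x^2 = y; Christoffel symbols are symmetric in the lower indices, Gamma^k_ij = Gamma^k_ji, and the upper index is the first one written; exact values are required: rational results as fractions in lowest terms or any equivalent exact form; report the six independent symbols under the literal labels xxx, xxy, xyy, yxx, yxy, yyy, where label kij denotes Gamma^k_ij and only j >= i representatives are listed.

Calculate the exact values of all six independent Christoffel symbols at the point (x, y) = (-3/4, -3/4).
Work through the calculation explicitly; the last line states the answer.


E = 85/4, F = -45/4, G = 29/4 at the point
E_x = -54, E_y = 0, F_x = 15, F_y = 0, G_x = 0, G_y = 0
EG - F^2 = 55/2;  g^inv = (2/55) * [[29/4, 45/4], [45/4, 85/4]]
first-kind symbols [ij,l] = (1/2)(d_i g_jl + d_j g_il - d_l g_ij): [xx,x] = E_x/2 = -27, [xx,y] = F_x - E_y/2 = 15, [xy,x] = E_y/2 = 0, [xy,y] = G_x/2 = 0, [yy,x] = F_y - G_x/2 = 0, [yy,y] = G_y/2 = 0
Gamma^x_ij = (G*[ij,x] - F*[ij,y])/(EG - F^2), Gamma^y_ij = (E*[ij,y] - F*[ij,x])/(EG - F^2)

Answer: Gamma_xxx = -54/55, Gamma_xxy = 0, Gamma_xyy = 0, Gamma_yxx = 6/11, Gamma_yxy = 0, Gamma_yyy = 0


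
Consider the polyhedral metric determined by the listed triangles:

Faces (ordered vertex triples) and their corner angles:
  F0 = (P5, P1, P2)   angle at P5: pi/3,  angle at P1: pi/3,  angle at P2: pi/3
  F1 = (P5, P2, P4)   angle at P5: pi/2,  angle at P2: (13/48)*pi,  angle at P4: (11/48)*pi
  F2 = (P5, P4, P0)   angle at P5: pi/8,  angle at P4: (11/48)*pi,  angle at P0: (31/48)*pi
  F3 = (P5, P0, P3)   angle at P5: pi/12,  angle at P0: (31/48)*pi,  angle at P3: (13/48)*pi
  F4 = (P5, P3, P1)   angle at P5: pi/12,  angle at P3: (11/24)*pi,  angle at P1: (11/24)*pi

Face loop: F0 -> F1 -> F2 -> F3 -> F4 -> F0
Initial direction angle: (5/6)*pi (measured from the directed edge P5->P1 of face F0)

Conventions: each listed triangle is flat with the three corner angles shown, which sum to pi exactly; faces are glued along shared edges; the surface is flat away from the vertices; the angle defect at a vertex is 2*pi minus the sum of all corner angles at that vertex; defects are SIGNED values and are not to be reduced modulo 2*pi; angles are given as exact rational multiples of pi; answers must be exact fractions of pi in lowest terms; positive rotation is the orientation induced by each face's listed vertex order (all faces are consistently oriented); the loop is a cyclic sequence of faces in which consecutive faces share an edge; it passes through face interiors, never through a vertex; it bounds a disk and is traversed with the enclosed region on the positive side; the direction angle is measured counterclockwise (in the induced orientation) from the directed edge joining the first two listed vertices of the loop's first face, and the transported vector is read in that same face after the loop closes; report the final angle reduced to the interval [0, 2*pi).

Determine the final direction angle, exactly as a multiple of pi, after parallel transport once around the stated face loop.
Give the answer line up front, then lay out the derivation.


Answer: final direction angle = (41/24)*pi

enclosed vertex P5: corner angles sum to (9/8)*pi, defect = 2*pi - (9/8)*pi = (7/8)*pi
the final direction is the initial angle plus the enclosed defects, taken mod 2*pi in the induced orientation
final angle = (5/6)*pi + (7/8)*pi = (41/24)*pi (mod 2*pi)


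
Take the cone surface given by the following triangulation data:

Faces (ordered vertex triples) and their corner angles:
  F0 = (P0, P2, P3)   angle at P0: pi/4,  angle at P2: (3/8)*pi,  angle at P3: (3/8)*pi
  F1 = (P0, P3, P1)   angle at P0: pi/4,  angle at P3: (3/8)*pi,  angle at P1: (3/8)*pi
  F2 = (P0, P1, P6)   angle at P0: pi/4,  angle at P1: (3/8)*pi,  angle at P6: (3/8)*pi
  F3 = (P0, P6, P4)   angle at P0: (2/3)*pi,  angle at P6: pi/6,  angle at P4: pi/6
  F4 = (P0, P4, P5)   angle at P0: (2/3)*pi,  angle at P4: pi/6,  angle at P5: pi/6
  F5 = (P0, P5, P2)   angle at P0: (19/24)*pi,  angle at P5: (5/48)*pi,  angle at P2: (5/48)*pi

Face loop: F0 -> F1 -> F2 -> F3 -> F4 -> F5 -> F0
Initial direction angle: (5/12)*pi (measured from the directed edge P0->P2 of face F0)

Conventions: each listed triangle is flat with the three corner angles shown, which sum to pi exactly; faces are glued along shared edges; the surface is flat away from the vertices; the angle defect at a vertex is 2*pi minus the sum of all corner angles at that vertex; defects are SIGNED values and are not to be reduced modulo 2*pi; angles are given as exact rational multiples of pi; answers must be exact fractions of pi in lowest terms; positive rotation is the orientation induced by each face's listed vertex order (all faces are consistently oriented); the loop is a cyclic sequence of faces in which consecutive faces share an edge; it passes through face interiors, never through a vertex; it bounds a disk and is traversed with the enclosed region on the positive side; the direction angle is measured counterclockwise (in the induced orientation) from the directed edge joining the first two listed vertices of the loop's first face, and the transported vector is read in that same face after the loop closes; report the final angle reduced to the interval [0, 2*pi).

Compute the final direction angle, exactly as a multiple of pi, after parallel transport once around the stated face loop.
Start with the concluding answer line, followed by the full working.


Answer: final direction angle = (37/24)*pi

enclosed vertex P0: corner angles sum to (23/8)*pi, defect = 2*pi - (23/8)*pi = (-7/8)*pi
final direction = starting direction + enclosed defect total, reduced mod 2*pi (induced orientation)
final angle = (5/12)*pi - (7/8)*pi = (37/24)*pi (mod 2*pi)


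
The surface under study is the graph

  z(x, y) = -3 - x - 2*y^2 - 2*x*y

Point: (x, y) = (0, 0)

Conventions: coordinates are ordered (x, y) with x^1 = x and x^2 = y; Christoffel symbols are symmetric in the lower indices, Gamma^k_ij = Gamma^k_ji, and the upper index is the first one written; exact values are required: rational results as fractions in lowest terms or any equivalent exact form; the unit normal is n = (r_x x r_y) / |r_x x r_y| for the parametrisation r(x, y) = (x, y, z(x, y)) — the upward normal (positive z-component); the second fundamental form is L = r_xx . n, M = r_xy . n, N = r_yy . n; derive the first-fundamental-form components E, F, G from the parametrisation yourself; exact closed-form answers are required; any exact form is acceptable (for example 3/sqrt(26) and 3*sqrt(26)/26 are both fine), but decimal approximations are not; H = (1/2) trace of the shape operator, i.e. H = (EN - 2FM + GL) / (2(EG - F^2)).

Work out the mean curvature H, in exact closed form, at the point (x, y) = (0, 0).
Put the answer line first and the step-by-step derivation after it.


Answer: H = -sqrt(2)

z_x = -1, z_y = 0, z_xx = 0, z_xy = -2, z_yy = -4
E = 2, F = 0, G = 1; answer radicand W^2 = 2
unnormalised second-form numerators: l = 0, m = -2, n = -4; L = l/sqrt(2), and similarly M = m/sqrt(W^2), N = n/sqrt(W^2)
H = (E*n - 2*F*m + G*l) / (2*(EG - F^2)*sqrt(W^2)); E*n - 2*F*m + G*l = -8, EG - F^2 = 2, so H = (-2)/sqrt(2)


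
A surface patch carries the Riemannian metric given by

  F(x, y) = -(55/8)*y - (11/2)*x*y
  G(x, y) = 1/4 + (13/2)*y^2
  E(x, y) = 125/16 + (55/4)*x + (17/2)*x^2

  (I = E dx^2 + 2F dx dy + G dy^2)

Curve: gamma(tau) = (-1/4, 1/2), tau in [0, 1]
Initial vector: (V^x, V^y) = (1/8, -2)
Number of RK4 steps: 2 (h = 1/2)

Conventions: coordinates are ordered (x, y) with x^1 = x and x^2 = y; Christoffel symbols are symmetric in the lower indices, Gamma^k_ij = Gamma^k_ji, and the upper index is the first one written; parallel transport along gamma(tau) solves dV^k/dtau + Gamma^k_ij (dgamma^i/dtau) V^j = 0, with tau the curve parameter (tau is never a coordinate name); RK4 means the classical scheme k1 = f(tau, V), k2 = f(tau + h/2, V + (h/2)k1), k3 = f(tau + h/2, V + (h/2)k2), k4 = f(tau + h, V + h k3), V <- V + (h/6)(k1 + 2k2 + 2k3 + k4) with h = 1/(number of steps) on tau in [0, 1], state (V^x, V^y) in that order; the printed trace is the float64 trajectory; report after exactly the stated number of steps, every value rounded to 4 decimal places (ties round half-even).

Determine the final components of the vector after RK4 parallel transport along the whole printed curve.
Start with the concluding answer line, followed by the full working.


Answer: V^x = 0.1250, V^y = -2.0000

gamma'(tau) = (0, 0); f(tau, V)^k = -Gamma^k_ij(gamma(tau)) gamma'^i(tau) V^j; h = 1/2; intermediate values shown to 6 dp
curve data and Christoffel symbols at the stage parameters:
  tau = 0.000000: gamma = (-0.250000, 0.500000), gamma' = (0.000000, 0.000000); Gamma_xxx = 0.821002, Gamma_xxy = 0.000000, Gamma_xyy = -0.840095, Gamma_yxx = -0.262530, Gamma_yxy = 0.000000, Gamma_yyy = 0.501193
  tau = 0.250000: gamma = (-0.250000, 0.500000), gamma' = (0.000000, 0.000000); Gamma_xxx = 0.821002, Gamma_xxy = 0.000000, Gamma_xyy = -0.840095, Gamma_yxx = -0.262530, Gamma_yxy = 0.000000, Gamma_yyy = 0.501193
  tau = 0.500000: gamma = (-0.250000, 0.500000), gamma' = (0.000000, 0.000000); Gamma_xxx = 0.821002, Gamma_xxy = 0.000000, Gamma_xyy = -0.840095, Gamma_yxx = -0.262530, Gamma_yxy = 0.000000, Gamma_yyy = 0.501193
  tau = 0.750000: gamma = (-0.250000, 0.500000), gamma' = (0.000000, 0.000000); Gamma_xxx = 0.821002, Gamma_xxy = 0.000000, Gamma_xyy = -0.840095, Gamma_yxx = -0.262530, Gamma_yxy = 0.000000, Gamma_yyy = 0.501193
  tau = 1.000000: gamma = (-0.250000, 0.500000), gamma' = (0.000000, 0.000000); Gamma_xxx = 0.821002, Gamma_xxy = 0.000000, Gamma_xyy = -0.840095, Gamma_yxx = -0.262530, Gamma_yxy = 0.000000, Gamma_yyy = 0.501193
step 0: V^x = 0.1250, V^y = -2.0000
step 1: k1 = (0.000000, 0.000000), k2 = (0.000000, 0.000000), k3 = (0.000000, 0.000000), k4 = (0.000000, 0.000000); V <- V + (h/6)(k1 + 2k2 + 2k3 + k4): V^x = 0.1250, V^y = -2.0000
step 2: k1 = (0.000000, 0.000000), k2 = (0.000000, 0.000000), k3 = (0.000000, 0.000000), k4 = (0.000000, 0.000000); V <- V + (h/6)(k1 + 2k2 + 2k3 + k4): V^x = 0.1250, V^y = -2.0000


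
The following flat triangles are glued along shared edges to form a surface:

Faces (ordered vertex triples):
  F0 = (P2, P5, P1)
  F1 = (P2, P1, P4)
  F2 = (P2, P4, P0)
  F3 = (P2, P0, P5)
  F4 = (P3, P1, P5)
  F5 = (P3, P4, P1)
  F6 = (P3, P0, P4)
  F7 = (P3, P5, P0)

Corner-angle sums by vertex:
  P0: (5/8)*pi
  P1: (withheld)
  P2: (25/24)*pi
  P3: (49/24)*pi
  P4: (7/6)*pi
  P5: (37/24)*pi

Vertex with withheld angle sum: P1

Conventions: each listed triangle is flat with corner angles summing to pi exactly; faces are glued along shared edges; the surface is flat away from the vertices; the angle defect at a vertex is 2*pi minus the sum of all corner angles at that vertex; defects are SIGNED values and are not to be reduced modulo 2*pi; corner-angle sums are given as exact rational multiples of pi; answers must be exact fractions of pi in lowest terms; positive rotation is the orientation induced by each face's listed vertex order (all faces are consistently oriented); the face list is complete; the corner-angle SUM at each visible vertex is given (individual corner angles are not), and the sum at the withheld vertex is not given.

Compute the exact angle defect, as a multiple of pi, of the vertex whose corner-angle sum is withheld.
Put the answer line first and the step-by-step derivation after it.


Answer: defect(P1) = (5/12)*pi

V = 6, E = 12, F = 8; chi = V - E + F = 2
Gauss-Bonnet: total defect = 2*pi*chi = 4*pi; visible defects sum to (43/12)*pi


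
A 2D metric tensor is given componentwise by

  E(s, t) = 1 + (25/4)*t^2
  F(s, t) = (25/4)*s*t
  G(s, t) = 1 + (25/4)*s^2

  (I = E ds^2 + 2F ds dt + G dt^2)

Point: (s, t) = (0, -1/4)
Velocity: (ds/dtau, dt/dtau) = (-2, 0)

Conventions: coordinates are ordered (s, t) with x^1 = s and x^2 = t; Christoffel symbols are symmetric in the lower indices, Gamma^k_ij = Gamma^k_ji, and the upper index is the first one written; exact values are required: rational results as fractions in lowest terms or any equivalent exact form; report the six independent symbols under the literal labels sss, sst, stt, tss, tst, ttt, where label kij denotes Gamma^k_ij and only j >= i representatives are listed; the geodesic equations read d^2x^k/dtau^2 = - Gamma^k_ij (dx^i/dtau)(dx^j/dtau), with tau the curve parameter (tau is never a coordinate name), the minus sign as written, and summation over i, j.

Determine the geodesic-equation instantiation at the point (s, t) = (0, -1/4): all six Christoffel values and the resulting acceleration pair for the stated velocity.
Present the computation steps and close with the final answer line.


E = 89/64, F = 0, G = 1 at the point
E_s = 0, E_t = -25/8, F_s = -25/16, F_t = 0, G_s = 0, G_t = 0
EG - F^2 = 89/64;  g^inv = (64/89) * [[1, 0], [0, 89/64]]
first-kind symbols [ij,l] = (1/2)(d_i g_jl + d_j g_il - d_l g_ij): [ss,s] = E_s/2 = 0, [ss,t] = F_s - E_t/2 = 0, [st,s] = E_t/2 = -25/16, [st,t] = G_s/2 = 0, [tt,s] = F_t - G_s/2 = 0, [tt,t] = G_t/2 = 0
Gamma^s_ij = (G*[ij,s] - F*[ij,t])/(EG - F^2), Gamma^t_ij = (E*[ij,t] - F*[ij,s])/(EG - F^2)
Gamma_sss = 0, Gamma_sst = -100/89, Gamma_stt = 0, Gamma_tss = 0, Gamma_tst = 0, Gamma_ttt = 0
d^2s/dtau^2 = -(Gamma_sss*(-2)^2 + 2*Gamma_sst*(-2)*(0) + Gamma_stt*(0)^2) = 0
d^2t/dtau^2 = -(Gamma_tss*(-2)^2 + 2*Gamma_tst*(-2)*(0) + Gamma_ttt*(0)^2) = 0

Answer: Gamma_sss = 0, Gamma_sst = -100/89, Gamma_stt = 0, Gamma_tss = 0, Gamma_tst = 0, Gamma_ttt = 0; accelerations (d^2s/dtau^2, d^2t/dtau^2) = (0, 0)


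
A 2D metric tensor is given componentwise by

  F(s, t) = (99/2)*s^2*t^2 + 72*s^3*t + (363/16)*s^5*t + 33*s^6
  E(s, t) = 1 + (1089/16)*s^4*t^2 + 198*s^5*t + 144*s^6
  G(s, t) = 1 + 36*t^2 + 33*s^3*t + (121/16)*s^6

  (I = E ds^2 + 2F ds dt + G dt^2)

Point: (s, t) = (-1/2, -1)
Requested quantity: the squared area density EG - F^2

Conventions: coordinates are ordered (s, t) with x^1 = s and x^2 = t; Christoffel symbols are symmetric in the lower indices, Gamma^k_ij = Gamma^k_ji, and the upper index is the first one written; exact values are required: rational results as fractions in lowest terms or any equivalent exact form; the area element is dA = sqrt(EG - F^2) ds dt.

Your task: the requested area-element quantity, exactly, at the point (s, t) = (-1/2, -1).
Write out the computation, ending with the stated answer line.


E = 3505/256, F = 11571/512, G = 42233/1024; EG - F^2 = 55229/1024

Answer: EG - F^2 = 55229/1024


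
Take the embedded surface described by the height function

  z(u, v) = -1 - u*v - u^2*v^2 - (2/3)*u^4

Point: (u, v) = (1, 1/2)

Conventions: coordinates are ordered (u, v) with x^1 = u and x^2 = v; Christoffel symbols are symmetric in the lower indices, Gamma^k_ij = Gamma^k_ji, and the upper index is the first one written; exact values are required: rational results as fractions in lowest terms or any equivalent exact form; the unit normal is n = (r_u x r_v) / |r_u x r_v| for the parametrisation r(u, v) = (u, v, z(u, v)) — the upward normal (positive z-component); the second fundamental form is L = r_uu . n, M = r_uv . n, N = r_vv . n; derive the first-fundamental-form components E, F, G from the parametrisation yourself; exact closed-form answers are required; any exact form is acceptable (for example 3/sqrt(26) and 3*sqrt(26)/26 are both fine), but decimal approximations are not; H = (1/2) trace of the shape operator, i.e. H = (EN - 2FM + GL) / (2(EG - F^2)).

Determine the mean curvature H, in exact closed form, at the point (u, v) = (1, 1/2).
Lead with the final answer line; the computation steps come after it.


Answer: H = -1479*sqrt(166)/110224

z_u = -11/3, z_v = -2, z_uu = -17/2, z_uv = -3, z_vv = -2
E = 130/9, F = 22/3, G = 5; answer radicand W^2 = 166/9
unnormalised second-form numerators: l = -17/2, m = -3, n = -2; L = l/sqrt(166/9), and similarly M = m/sqrt(W^2), N = n/sqrt(W^2)
H = (E*n - 2*F*m + G*l) / (2*(EG - F^2)*sqrt(W^2)); E*n - 2*F*m + G*l = -493/18, EG - F^2 = 166/9, so H = (-493/664)/sqrt(166/9)


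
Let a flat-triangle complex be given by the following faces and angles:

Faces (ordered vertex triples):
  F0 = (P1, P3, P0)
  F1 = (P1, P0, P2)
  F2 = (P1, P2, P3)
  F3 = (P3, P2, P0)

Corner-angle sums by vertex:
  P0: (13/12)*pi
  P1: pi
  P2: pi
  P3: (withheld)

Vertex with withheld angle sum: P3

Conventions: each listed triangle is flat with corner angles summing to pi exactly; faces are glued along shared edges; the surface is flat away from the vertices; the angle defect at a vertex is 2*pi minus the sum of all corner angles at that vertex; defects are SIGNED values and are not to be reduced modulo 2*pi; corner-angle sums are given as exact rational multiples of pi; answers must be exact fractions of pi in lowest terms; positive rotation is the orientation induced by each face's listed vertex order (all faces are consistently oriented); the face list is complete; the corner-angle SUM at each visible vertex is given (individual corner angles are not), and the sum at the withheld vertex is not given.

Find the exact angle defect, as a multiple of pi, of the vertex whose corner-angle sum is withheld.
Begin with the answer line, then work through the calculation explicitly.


Answer: defect(P3) = (13/12)*pi

V = 4, E = 6, F = 4; chi = V - E + F = 2
Gauss-Bonnet: total defect = 2*pi*chi = 4*pi; visible defects sum to (35/12)*pi


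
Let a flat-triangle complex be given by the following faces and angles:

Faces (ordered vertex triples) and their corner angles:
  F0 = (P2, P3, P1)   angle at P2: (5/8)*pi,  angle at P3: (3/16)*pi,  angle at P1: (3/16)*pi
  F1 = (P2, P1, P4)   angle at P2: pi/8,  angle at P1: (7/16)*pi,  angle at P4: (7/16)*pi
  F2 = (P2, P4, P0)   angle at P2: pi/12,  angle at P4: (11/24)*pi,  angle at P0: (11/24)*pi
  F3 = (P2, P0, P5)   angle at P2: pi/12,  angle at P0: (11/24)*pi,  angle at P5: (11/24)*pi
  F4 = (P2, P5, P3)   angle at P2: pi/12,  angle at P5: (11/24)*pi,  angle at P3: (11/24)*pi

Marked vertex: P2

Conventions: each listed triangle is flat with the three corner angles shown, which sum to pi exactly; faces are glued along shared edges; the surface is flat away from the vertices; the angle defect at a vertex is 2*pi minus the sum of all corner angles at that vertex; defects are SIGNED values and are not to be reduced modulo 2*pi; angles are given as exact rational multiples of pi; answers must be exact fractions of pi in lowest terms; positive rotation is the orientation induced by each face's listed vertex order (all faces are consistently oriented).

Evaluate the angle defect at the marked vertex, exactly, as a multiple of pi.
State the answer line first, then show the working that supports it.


Answer: defect(P2) = pi

Sum of corner angles at P2: pi
defect = 2*pi - pi


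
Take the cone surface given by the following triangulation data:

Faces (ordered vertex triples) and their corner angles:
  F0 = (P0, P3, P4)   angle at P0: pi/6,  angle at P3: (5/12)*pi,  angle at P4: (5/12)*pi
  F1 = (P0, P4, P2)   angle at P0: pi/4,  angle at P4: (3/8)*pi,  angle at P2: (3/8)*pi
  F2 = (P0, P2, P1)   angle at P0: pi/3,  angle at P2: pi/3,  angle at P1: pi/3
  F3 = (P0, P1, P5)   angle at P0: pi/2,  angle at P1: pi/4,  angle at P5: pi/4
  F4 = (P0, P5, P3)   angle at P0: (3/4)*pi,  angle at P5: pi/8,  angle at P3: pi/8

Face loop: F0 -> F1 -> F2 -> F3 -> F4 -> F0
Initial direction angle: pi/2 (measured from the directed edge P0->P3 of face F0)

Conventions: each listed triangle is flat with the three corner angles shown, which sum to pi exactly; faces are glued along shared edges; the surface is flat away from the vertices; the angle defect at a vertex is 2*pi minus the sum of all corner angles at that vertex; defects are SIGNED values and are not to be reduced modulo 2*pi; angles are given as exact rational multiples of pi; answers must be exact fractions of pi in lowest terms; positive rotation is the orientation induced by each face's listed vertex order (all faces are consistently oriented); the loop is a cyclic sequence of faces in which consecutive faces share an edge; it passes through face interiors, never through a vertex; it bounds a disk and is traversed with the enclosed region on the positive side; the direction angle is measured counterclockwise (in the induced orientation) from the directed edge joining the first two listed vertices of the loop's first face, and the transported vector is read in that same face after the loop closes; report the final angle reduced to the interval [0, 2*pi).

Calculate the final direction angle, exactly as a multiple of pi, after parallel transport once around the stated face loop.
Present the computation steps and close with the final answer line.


enclosed vertex P0: corner angles sum to 2*pi, defect = 2*pi - 2*pi = 0
transport around the loop rotates by the sum of enclosed defects; add to the initial angle mod 2*pi
final angle = pi/2 + 0 = pi/2 (mod 2*pi)

Answer: final direction angle = pi/2


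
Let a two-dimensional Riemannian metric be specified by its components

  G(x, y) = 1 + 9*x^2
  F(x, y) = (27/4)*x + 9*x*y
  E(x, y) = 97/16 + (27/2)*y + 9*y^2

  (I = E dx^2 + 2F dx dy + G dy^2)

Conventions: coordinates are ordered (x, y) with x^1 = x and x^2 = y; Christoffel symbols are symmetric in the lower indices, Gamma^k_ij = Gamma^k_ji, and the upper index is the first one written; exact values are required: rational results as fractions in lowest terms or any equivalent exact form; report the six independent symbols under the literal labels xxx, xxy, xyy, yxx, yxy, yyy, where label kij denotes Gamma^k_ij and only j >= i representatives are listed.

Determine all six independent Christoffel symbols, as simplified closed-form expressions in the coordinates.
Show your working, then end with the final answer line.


E = 97/16 + (27/2)*y + 9*y^2; F = (27/4)*x + 9*x*y; G = 1 + 9*x^2
Gamma^k_ij = (1/2) g^{kl} (d_i g_jl + d_j g_il - d_l g_ij), with g^inv = (1/(EG-F^2)) [[G, -F], [-F, E]]
first partials: E_x = 0, E_y = 27/2 + 18*y, F_x = 27/4 + 9*y, F_y = 9*x, G_x = 18*x, G_y = 0
D = EG - F^2 = 97/16 + (27/2)*y + 9*y^2 + 9*x^2
expanded: Gamma^x_xx = (G E_x - 2F F_x + F E_y)/(2D), Gamma^x_xy = (G E_y - F G_x)/(2D), Gamma^x_yy = (2G F_y - G G_x - F G_y)/(2D), Gamma^y_xx = (2E F_x - E E_y - F E_x)/(2D), Gamma^y_xy = (E G_x - F E_y)/(2D), Gamma^y_yy = (E G_y - 2F F_y + F G_x)/(2D); substitute and cancel common factors

Answer: Gamma_xxx = 0, Gamma_xxy = (144*y + 108)/(144*x^2 + 144*y^2 + 216*y + 97), Gamma_xyy = 0, Gamma_yxx = 0, Gamma_yxy = 144*x/(144*x^2 + 144*y^2 + 216*y + 97), Gamma_yyy = 0


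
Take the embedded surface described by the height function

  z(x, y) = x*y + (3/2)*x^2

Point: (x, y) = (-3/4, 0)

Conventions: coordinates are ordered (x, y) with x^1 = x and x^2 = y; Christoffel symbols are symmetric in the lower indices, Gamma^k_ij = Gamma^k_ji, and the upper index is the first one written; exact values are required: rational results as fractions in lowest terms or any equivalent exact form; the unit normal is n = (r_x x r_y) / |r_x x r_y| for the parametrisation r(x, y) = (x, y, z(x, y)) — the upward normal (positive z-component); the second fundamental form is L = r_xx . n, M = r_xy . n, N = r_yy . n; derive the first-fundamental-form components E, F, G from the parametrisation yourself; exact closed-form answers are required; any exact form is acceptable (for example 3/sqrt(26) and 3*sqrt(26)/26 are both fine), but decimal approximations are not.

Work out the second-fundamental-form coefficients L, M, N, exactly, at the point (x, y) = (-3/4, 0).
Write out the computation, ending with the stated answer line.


z_x = -9/4, z_y = -3/4, z_xx = 3, z_xy = 1, z_yy = 0
E = 97/16, F = 27/16, G = 25/16; answer radicand W^2 = 53/8
unnormalised second-form numerators: l = 3, m = 1, n = 0; L = l/sqrt(53/8), and similarly M = m/sqrt(W^2), N = n/sqrt(W^2)

Answer: L = 6*sqrt(106)/53, M = 2*sqrt(106)/53, N = 0


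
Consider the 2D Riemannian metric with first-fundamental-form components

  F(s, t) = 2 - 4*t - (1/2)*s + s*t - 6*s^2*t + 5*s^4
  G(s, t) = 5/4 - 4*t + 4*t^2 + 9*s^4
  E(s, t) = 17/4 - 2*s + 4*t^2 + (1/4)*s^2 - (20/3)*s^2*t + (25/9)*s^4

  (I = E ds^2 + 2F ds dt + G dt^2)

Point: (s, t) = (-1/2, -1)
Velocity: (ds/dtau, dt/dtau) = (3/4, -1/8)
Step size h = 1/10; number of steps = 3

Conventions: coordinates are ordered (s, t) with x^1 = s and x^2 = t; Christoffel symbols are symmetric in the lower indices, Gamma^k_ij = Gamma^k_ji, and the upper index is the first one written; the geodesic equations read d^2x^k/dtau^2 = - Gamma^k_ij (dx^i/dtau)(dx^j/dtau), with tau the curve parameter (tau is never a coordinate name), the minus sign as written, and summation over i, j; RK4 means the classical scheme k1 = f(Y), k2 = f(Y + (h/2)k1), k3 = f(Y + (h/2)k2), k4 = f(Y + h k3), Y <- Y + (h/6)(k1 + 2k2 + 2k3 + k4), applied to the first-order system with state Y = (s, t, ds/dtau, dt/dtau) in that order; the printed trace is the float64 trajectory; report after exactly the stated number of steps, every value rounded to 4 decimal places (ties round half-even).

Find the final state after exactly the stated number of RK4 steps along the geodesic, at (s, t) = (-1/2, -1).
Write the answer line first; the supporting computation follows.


Answer: s = -0.2724, t = -1.0308, ds/dtau = 0.7785, dt/dtau = -0.0992

f(Y) = (ds/dtau, dt/dtau, -Gamma^s_ij Y'^i Y'^j, -Gamma^t_ij Y'^i Y'^j) with the Gammas evaluated at the stage position; h = 0.100000; intermediate values shown to 6 dp
step 0: s = -0.5000, t = -1.0000, ds/dtau = 0.7500, dt/dtau = -0.1250
step 1:
  k1: at (s, t) = (-0.500000, -1.000000), (ds/dtau, dt/dtau) = (0.750000, -0.125000); Gamma_sss = -0.175028, Gamma_sst = -0.779659, Gamma_stt = 0.403600, Gamma_tss = -0.373808, Gamma_tst = 0.451040, Gamma_ttt = -0.963651; k1 = (0.750000, -0.125000, -0.054039, 0.309894)
  k2: at (s, t) = (-0.462500, -1.006250), (ds/dtau, dt/dtau) = (0.747298, -0.109505); Gamma_sss = -0.285017, Gamma_sst = -0.836028, Gamma_stt = 0.293638, Gamma_tss = -0.203603, Gamma_tst = 0.524771, Gamma_ttt = -0.867327; k2 = (0.747298, -0.109505, 0.018818, 0.209991)
  k3: at (s, t) = (-0.462635, -1.005475), (ds/dtau, dt/dtau) = (0.750941, -0.114500); Gamma_sss = -0.284572, Gamma_sst = -0.836290, Gamma_stt = 0.294345, Gamma_tss = -0.204360, Gamma_tst = 0.525033, Gamma_ttt = -0.868300; k3 = (0.750941, -0.114500, 0.012801, 0.216912)
  k4: at (s, t) = (-0.424906, -1.011450), (ds/dtau, dt/dtau) = (0.751280, -0.103309); Gamma_sss = -0.367762, Gamma_sst = -0.873698, Gamma_stt = 0.207662, Gamma_tss = -0.065372, Gamma_tst = 0.574524, Gamma_ttt = -0.794937; k4 = (0.751280, -0.103309, 0.069735, 0.134564)
  Y <- Y + (h/6)(k1 + 2k2 + 2k3 + k4): s = -0.4250, t = -1.0113, ds/dtau = 0.7513, dt/dtau = -0.1034
step 2:
  k1: at (s, t) = (-0.425037, -1.011272), (ds/dtau, dt/dtau) = (0.751316, -0.103362); Gamma_sss = -0.367527, Gamma_sst = -0.873701, Gamma_stt = 0.207976, Gamma_tss = -0.065809, Gamma_tst = 0.574509, Gamma_ttt = -0.795270; k1 = (0.751316, -0.103362, 0.069539, 0.134874)
  k2: at (s, t) = (-0.387472, -1.016440), (ds/dtau, dt/dtau) = (0.754792, -0.096619); Gamma_sss = -0.429078, Gamma_sst = -0.897085, Gamma_stt = 0.141005, Gamma_tss = 0.047273, Gamma_tst = 0.605518, Gamma_ttt = -0.740726; k2 = (0.754792, -0.096619, 0.112291, 0.068300)
  k3: at (s, t) = (-0.387298, -1.016103), (ds/dtau, dt/dtau) = (0.756930, -0.099947); Gamma_sss = -0.429413, Gamma_sst = -0.897432, Gamma_stt = 0.140798, Gamma_tss = 0.047818, Gamma_tst = 0.605934, Gamma_ttt = -0.740719; k3 = (0.756930, -0.099947, 0.108836, 0.071684)
  k4: at (s, t) = (-0.349344, -1.021267), (ds/dtau, dt/dtau) = (0.762199, -0.096194); Gamma_sss = -0.474688, Gamma_sst = -0.910342, Gamma_stt = 0.088920, Gamma_tss = 0.141867, Gamma_tst = 0.622799, Gamma_ttt = -0.699770; k4 = (0.762199, -0.096194, 0.141456, 0.015384)
  Y <- Y + (h/6)(k1 + 2k2 + 2k3 + k4): s = -0.3494, t = -1.0212, ds/dtau = 0.7622, dt/dtau = -0.0962
step 3:
  k1: at (s, t) = (-0.349421, -1.021150), (ds/dtau, dt/dtau) = (0.762203, -0.096192); Gamma_sss = -0.474651, Gamma_sst = -0.910406, Gamma_stt = 0.089021, Gamma_tss = 0.141729, Gamma_tst = 0.622872, Gamma_ttt = -0.699893; k1 = (0.762203, -0.096192, 0.141428, 0.015473)
  k2: at (s, t) = (-0.311311, -1.025960), (ds/dtau, dt/dtau) = (0.769274, -0.095418); Gamma_sss = -0.506973, Gamma_sst = -0.915818, Gamma_stt = 0.049936, Gamma_tss = 0.220379, Gamma_tst = 0.629238, Gamma_ttt = -0.669983; k2 = (0.769274, -0.095418, 0.165116, -0.031941)
  k3: at (s, t) = (-0.310958, -1.025921), (ds/dtau, dt/dtau) = (0.770459, -0.097789); Gamma_sss = -0.507259, Gamma_sst = -0.915904, Gamma_stt = 0.049629, Gamma_tss = 0.221083, Gamma_tst = 0.629332, Gamma_ttt = -0.669785; k3 = (0.770459, -0.097789, 0.162625, -0.030001)
  k4: at (s, t) = (-0.272375, -1.030929), (ds/dtau, dt/dtau) = (0.778466, -0.099192); Gamma_sss = -0.529297, Gamma_sst = -0.915565, Gamma_stt = 0.021003, Gamma_tss = 0.287950, Gamma_tst = 0.627428, Gamma_ttt = -0.648230; k4 = (0.778466, -0.099192, 0.179156, -0.071225)
  Y <- Y + (h/6)(k1 + 2k2 + 2k3 + k4): s = -0.2724, t = -1.0308, ds/dtau = 0.7785, dt/dtau = -0.0992


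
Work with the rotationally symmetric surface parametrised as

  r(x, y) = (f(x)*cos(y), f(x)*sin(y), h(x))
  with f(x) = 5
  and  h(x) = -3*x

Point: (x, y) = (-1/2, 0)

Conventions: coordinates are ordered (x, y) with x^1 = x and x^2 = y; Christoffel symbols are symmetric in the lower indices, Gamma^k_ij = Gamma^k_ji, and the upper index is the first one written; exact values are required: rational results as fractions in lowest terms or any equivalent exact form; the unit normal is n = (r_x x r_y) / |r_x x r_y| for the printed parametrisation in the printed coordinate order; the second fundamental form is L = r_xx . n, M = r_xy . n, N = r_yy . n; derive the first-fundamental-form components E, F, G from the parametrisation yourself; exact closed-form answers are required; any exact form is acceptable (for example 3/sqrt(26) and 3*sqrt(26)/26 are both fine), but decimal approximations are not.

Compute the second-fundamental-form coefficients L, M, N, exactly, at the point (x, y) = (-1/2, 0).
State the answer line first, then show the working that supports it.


Answer: L = 0, M = 0, N = -5

f = 5, f' = 0, f'' = 0, h' = -3, h'' = 0
E = 9, F = 0, G = 25; answer radicand W^2 = 9
unnormalised second-form numerators: l = 0, m = 0, n = -15; L = l/sqrt(9), and similarly M = m/sqrt(W^2), N = n/sqrt(W^2)


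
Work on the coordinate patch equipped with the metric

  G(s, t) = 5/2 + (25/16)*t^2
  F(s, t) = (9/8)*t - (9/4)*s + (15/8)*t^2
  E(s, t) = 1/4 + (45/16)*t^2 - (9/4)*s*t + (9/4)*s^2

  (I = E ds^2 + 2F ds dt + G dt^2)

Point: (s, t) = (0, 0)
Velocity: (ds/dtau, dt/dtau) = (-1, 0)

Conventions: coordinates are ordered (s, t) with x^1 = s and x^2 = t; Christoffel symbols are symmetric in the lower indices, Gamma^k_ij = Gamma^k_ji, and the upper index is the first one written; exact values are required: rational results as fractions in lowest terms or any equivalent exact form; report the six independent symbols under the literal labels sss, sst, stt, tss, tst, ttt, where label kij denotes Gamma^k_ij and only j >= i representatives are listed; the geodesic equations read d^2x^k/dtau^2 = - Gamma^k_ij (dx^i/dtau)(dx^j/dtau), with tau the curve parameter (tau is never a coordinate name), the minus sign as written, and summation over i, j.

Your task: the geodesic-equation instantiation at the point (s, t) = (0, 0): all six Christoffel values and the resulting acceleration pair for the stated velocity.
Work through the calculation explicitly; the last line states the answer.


E = 1/4, F = 0, G = 5/2 at the point
E_s = 0, E_t = 0, F_s = -9/4, F_t = 9/8, G_s = 0, G_t = 0
EG - F^2 = 5/8;  g^inv = (8/5) * [[5/2, 0], [0, 1/4]]
first-kind symbols [ij,l] = (1/2)(d_i g_jl + d_j g_il - d_l g_ij): [ss,s] = E_s/2 = 0, [ss,t] = F_s - E_t/2 = -9/4, [st,s] = E_t/2 = 0, [st,t] = G_s/2 = 0, [tt,s] = F_t - G_s/2 = 9/8, [tt,t] = G_t/2 = 0
Gamma^s_ij = (G*[ij,s] - F*[ij,t])/(EG - F^2), Gamma^t_ij = (E*[ij,t] - F*[ij,s])/(EG - F^2)
Gamma_sss = 0, Gamma_sst = 0, Gamma_stt = 9/2, Gamma_tss = -9/10, Gamma_tst = 0, Gamma_ttt = 0
d^2s/dtau^2 = -(Gamma_sss*(-1)^2 + 2*Gamma_sst*(-1)*(0) + Gamma_stt*(0)^2) = 0
d^2t/dtau^2 = -(Gamma_tss*(-1)^2 + 2*Gamma_tst*(-1)*(0) + Gamma_ttt*(0)^2) = 9/10

Answer: Gamma_sss = 0, Gamma_sst = 0, Gamma_stt = 9/2, Gamma_tss = -9/10, Gamma_tst = 0, Gamma_ttt = 0; accelerations (d^2s/dtau^2, d^2t/dtau^2) = (0, 9/10)


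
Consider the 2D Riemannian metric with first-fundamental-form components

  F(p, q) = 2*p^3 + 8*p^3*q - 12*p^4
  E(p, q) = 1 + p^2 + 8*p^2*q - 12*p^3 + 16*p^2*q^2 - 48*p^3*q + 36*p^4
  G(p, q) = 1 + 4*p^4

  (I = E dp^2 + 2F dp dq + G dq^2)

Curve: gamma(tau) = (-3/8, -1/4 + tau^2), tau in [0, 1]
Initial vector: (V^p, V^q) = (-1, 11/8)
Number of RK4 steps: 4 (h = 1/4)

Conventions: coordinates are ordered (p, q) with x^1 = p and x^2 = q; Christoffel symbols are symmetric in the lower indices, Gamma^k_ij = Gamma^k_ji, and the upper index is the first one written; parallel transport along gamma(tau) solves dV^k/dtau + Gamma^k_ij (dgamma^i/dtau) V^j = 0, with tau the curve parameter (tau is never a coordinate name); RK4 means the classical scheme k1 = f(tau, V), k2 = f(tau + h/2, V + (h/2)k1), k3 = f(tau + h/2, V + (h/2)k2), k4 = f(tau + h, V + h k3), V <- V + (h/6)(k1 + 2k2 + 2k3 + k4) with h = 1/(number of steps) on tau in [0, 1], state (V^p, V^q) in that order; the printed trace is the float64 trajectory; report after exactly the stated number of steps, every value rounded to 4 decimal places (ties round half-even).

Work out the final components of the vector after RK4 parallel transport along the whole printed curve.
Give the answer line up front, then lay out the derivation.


Answer: V^p = -0.5220, V^q = 1.2760

gamma'(tau) = (0, 2*tau); f(tau, V)^k = -Gamma^k_ij(gamma(tau)) gamma'^i(tau) V^j; h = 1/4; intermediate values shown to 6 dp
curve data and Christoffel symbols at the stage parameters:
  tau = 0.000000: gamma = (-0.375000, -0.250000), gamma' = (0.000000, 0.000000); Gamma_ppp = -2.119956, Gamma_ppq = 0.706652, Gamma_pqq = 0.000000, Gamma_qpp = 0.706652, Gamma_qpq = -0.235551, Gamma_qqq = 0.000000
  tau = 0.125000: gamma = (-0.375000, -0.234375), gamma' = (0.000000, 0.250000); Gamma_ppp = -2.160728, Gamma_ppq = 0.710376, Gamma_pqq = 0.000000, Gamma_qpp = 0.700777, Gamma_qpq = -0.230392, Gamma_qqq = 0.000000
  tau = 0.250000: gamma = (-0.375000, -0.187500), gamma' = (0.000000, 0.500000); Gamma_ppp = -2.274314, Gamma_ppq = 0.718204, Gamma_pqq = 0.000000, Gamma_qpp = 0.682294, Gamma_qpq = -0.215461, Gamma_qqq = 0.000000
  tau = 0.375000: gamma = (-0.375000, -0.109375), gamma' = (0.000000, 0.750000); Gamma_ppp = -2.436429, Gamma_ppq = 0.721905, Gamma_pqq = 0.000000, Gamma_qpp = 0.649715, Gamma_qpq = -0.192508, Gamma_qqq = 0.000000
  tau = 0.500000: gamma = (-0.375000, 0.000000), gamma' = (0.000000, 1.000000); Gamma_ppp = -2.613861, Gamma_ppq = 0.712871, Gamma_pqq = 0.000000, Gamma_qpp = 0.603199, Gamma_qpq = -0.164509, Gamma_qqq = 0.000000
  tau = 0.625000: gamma = (-0.375000, 0.140625), gamma' = (0.000000, 1.250000); Gamma_ppp = -2.775274, Gamma_ppq = 0.686666, Gamma_pqq = 0.000000, Gamma_qpp = 0.545956, Gamma_qpq = -0.135082, Gamma_qqq = 0.000000
  tau = 0.750000: gamma = (-0.375000, 0.312500), gamma' = (0.000000, 1.500000); Gamma_ppp = -2.900771, Gamma_ppq = 0.644616, Gamma_pqq = 0.000000, Gamma_qpp = 0.483462, Gamma_qpq = -0.107436, Gamma_qqq = 0.000000
  tau = 0.875000: gamma = (-0.375000, 0.515625), gamma' = (0.000000, 1.750000); Gamma_ppp = -2.984584, Gamma_ppq = 0.591984, Gamma_pqq = 0.000000, Gamma_qpp = 0.421353, Gamma_qpq = -0.083574, Gamma_qqq = 0.000000
  tau = 1.000000: gamma = (-0.375000, 0.750000), gamma' = (0.000000, 2.000000); Gamma_ppp = -3.031204, Gamma_ppq = 0.534918, Gamma_pqq = 0.000000, Gamma_qpp = 0.363744, Gamma_qpq = -0.064190, Gamma_qqq = 0.000000
step 0: V^p = -1.0000, V^q = 1.3750
step 1: k1 = (0.000000, 0.000000), k2 = (0.177594, -0.057598), k3 = (0.173652, -0.056319), k4 = (0.343513, -0.103054); V <- V + (h/6)(k1 + 2k2 + 2k3 + k4): V^p = -0.9564, V^q = 1.3612
step 2: k1 = (0.343451, -0.103035), k2 = (0.494587, -0.131890), k3 = (0.484358, -0.129162), k4 = (0.595481, -0.137419); V <- V + (h/6)(k1 + 2k2 + 2k3 + k4): V^p = -0.8357, V^q = 1.3294
step 3: k1 = (0.595758, -0.137483), k2 = (0.653402, -0.128538), k3 = (0.647217, -0.127321), k4 = (0.651621, -0.108603); V <- V + (h/6)(k1 + 2k2 + 2k3 + k4): V^p = -0.6754, V^q = 1.2979
step 4: k1 = (0.653018, -0.108836), k2 = (0.615086, -0.086836), k3 = (0.619998, -0.087529), k4 = (0.556697, -0.066804); V <- V + (h/6)(k1 + 2k2 + 2k3 + k4): V^p = -0.5220, V^q = 1.2760


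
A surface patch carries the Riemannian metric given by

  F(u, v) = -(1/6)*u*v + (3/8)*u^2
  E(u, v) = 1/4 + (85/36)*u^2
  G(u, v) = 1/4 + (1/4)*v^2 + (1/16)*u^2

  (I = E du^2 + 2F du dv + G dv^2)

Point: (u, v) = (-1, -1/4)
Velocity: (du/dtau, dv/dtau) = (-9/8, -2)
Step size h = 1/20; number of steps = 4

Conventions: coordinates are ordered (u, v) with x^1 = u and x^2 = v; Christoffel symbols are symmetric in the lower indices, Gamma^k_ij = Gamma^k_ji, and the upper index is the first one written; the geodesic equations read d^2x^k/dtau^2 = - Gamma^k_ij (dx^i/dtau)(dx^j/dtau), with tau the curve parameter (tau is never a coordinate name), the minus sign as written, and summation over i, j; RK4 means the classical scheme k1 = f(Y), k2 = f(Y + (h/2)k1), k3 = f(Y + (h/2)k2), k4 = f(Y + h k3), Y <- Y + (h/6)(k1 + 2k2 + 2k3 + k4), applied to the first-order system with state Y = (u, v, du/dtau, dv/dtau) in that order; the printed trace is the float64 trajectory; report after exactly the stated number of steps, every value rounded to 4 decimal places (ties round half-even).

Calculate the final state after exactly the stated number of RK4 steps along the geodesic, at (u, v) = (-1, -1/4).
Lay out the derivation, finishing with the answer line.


f(Y) = (du/dtau, dv/dtau, -Gamma^u_ij Y'^i Y'^j, -Gamma^v_ij Y'^i Y'^j) with the Gammas evaluated at the stage position; h = 0.050000; intermediate values shown to 6 dp
step 0: u = -1.0000, v = -0.2500, du/dtau = -1.1250, dv/dtau = -2.0000
step 1:
  k1: at (u, v) = (-1.000000, -0.250000), (du/dtau, dv/dtau) = (-1.125000, -2.000000); Gamma_uuu = -0.722352, Gamma_uuv = 0.027939, Gamma_uvv = 0.128783, Gamma_vuu = -1.424913, Gamma_vuv = -0.218859, Gamma_vvv = -0.321304; k1 = (-1.125000, -2.000000, 0.273365, 4.073487)
  k2: at (u, v) = (-1.028125, -0.300000), (du/dtau, dv/dtau) = (-1.118166, -1.898163); Gamma_uuu = -0.707002, Gamma_uuv = 0.027347, Gamma_uvv = 0.130325, Gamma_vuu = -1.409446, Gamma_vuv = -0.217660, Gamma_vvv = -0.354320; k2 = (-1.118166, -1.898163, 0.298310, 3.962795)
  k3: at (u, v) = (-1.027954, -0.297454), (du/dtau, dv/dtau) = (-1.117542, -1.900930); Gamma_uuu = -0.706621, Gamma_uuv = 0.027421, Gamma_uvv = 0.130207, Gamma_vuu = -1.411734, Gamma_vuv = -0.217989, Gamma_vvv = -0.352859; k3 = (-1.117542, -1.900930, 0.295484, 3.964360)
  k4: at (u, v) = (-1.055877, -0.345047), (du/dtau, dv/dtau) = (-1.110226, -1.801782); Gamma_uuu = -0.692127, Gamma_uuv = 0.026813, Gamma_uvv = 0.131188, Gamma_vuu = -1.393824, Gamma_vuv = -0.216270, Gamma_vvv = -0.381013; k4 = (-1.110226, -1.801782, 0.319950, 3.820203)
  Y <- Y + (h/6)(k1 + 2k2 + 2k3 + k4): u = -1.0559, v = -0.3450, du/dtau = -1.1102, dv/dtau = -1.8021
step 2:
  k1: at (u, v) = (-1.055889, -0.345000), (du/dtau, dv/dtau) = (-1.110159, -1.802100); Gamma_uuu = -0.692107, Gamma_uuv = 0.026815, Gamma_uvv = 0.131186, Gamma_vuu = -1.393884, Gamma_vuv = -0.216279, Gamma_vvv = -0.380991; k1 = (-1.110159, -1.802100, 0.319660, 3.820573)
  k2: at (u, v) = (-1.083643, -0.390052), (du/dtau, dv/dtau) = (-1.102168, -1.706586); Gamma_uuu = -0.678259, Gamma_uuv = 0.026217, Gamma_uvv = 0.131669, Gamma_vuu = -1.374628, Gamma_vuv = -0.214221, Gamma_vvv = -0.404559; k2 = (-1.102168, -1.706586, 0.341830, 3.653988)
  k3: at (u, v) = (-1.083443, -0.387664), (du/dtau, dv/dtau) = (-1.101613, -1.710750); Gamma_uuu = -0.677912, Gamma_uuv = 0.026288, Gamma_uvv = 0.131606, Gamma_vuu = -1.377013, Gamma_vuv = -0.214572, Gamma_vvv = -0.403493; k3 = (-1.101613, -1.710750, 0.338430, 3.660727)
  k4: at (u, v) = (-1.110969, -0.430537), (du/dtau, dv/dtau) = (-1.093238, -1.619064); Gamma_uuu = -0.664692, Gamma_uuv = 0.025703, Gamma_uvv = 0.131716, Gamma_vuu = -1.356989, Gamma_vuv = -0.212281, Gamma_vvv = -0.423310; k4 = (-1.093238, -1.619064, 0.358152, 3.482966)
  Y <- Y + (h/6)(k1 + 2k2 + 2k3 + k4): u = -1.1110, v = -0.4305, du/dtau = -1.0932, dv/dtau = -1.6193
step 3:
  k1: at (u, v) = (-1.110980, -0.430465), (du/dtau, dv/dtau) = (-1.093173, -1.619325); Gamma_uuu = -0.664668, Gamma_uuv = 0.025706, Gamma_uvv = 0.131714, Gamma_vuu = -1.357080, Gamma_vuv = -0.212295, Gamma_vvv = -0.423283; k1 = (-1.093173, -1.619325, 0.357904, 3.483298)
  k2: at (u, v) = (-1.138309, -0.470948), (du/dtau, dv/dtau) = (-1.084225, -1.532243); Gamma_uuu = -0.651903, Gamma_uuv = 0.025154, Gamma_uvv = 0.131504, Gamma_vuu = -1.337163, Gamma_vuv = -0.209919, Gamma_vvv = -0.439627; k2 = (-1.084225, -1.532243, 0.374024, 3.301512)
  k3: at (u, v) = (-1.138086, -0.468771), (du/dtau, dv/dtau) = (-1.083822, -1.536787); Gamma_uuu = -0.651609, Gamma_uuv = 0.025219, Gamma_uvv = 0.131480, Gamma_vuu = -1.339449, Gamma_vuv = -0.210261, Gamma_vvv = -0.438892; k3 = (-1.083822, -1.536787, 0.370897, 3.310374)
  k4: at (u, v) = (-1.165171, -0.507304), (du/dtau, dv/dtau) = (-1.074628, -1.453807); Gamma_uuu = -0.639337, Gamma_uuv = 0.024695, Gamma_uvv = 0.131040, Gamma_vuu = -1.319720, Gamma_vuv = -0.207827, Gamma_vvv = -0.452490; k4 = (-1.074628, -1.453807, 0.384203, 3.129786)
  Y <- Y + (h/6)(k1 + 2k2 + 2k3 + k4): u = -1.1652, v = -0.5072, du/dtau = -1.0746, dv/dtau = -1.4540
step 4:
  k1: at (u, v) = (-1.165179, -0.507225), (du/dtau, dv/dtau) = (-1.074573, -1.454018); Gamma_uuu = -0.639315, Gamma_uuv = 0.024697, Gamma_uvv = 0.131039, Gamma_vuu = -1.319820, Gamma_vuv = -0.207842, Gamma_vvv = -0.452468; k1 = (-1.074573, -1.454018, 0.384007, 3.130087)
  k2: at (u, v) = (-1.192043, -0.543575), (du/dtau, dv/dtau) = (-1.064973, -1.375766); Gamma_uuu = -0.627400, Gamma_uuv = 0.024215, Gamma_uvv = 0.130407, Gamma_vuu = -1.300949, Gamma_vuv = -0.205464, Gamma_vvv = -0.463556; k2 = (-1.064973, -1.375766, 0.393794, 2.954956)
  k3: at (u, v) = (-1.191803, -0.541619), (du/dtau, dv/dtau) = (-1.064729, -1.380144); Gamma_uuu = -0.627160, Gamma_uuv = 0.024272, Gamma_uvv = 0.130409, Gamma_vuu = -1.303040, Gamma_vuv = -0.205781, Gamma_vvv = -0.463070; k3 = (-1.064729, -1.380144, 0.391240, 2.964025)
  k4: at (u, v) = (-1.218416, -0.576232), (du/dtau, dv/dtau) = (-1.055011, -1.305817); Gamma_uuu = -0.615657, Gamma_uuv = 0.023821, Gamma_uvv = 0.129646, Gamma_vuu = -1.284838, Gamma_vuv = -0.203442, Gamma_vvv = -0.472204; k4 = (-1.055011, -1.305817, 0.398556, 2.795816)
  Y <- Y + (h/6)(k1 + 2k2 + 2k3 + k4): u = -1.2184, v = -0.5762, du/dtau = -1.0550, dv/dtau = -1.3060

Answer: u = -1.2184, v = -0.5762, du/dtau = -1.0550, dv/dtau = -1.3060
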